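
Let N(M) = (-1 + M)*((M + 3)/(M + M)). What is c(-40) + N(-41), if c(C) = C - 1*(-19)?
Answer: -1659/41 ≈ -40.463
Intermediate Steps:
c(C) = 19 + C (c(C) = C + 19 = 19 + C)
N(M) = (-1 + M)*(3 + M)/(2*M) (N(M) = (-1 + M)*((3 + M)/((2*M))) = (-1 + M)*((3 + M)*(1/(2*M))) = (-1 + M)*((3 + M)/(2*M)) = (-1 + M)*(3 + M)/(2*M))
c(-40) + N(-41) = (19 - 40) + (½)*(-3 - 41*(2 - 41))/(-41) = -21 + (½)*(-1/41)*(-3 - 41*(-39)) = -21 + (½)*(-1/41)*(-3 + 1599) = -21 + (½)*(-1/41)*1596 = -21 - 798/41 = -1659/41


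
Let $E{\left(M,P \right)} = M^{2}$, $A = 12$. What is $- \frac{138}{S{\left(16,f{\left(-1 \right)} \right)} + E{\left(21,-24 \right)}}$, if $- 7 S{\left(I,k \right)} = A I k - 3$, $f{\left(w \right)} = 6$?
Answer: $- \frac{161}{323} \approx -0.49845$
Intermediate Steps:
$S{\left(I,k \right)} = \frac{3}{7} - \frac{12 I k}{7}$ ($S{\left(I,k \right)} = - \frac{12 I k - 3}{7} = - \frac{-3 + 12 I k}{7} = \frac{3}{7} - \frac{12 I k}{7}$)
$- \frac{138}{S{\left(16,f{\left(-1 \right)} \right)} + E{\left(21,-24 \right)}} = - \frac{138}{\left(\frac{3}{7} - \frac{192}{7} \cdot 6\right) + 21^{2}} = - \frac{138}{\left(\frac{3}{7} - \frac{1152}{7}\right) + 441} = - \frac{138}{- \frac{1149}{7} + 441} = - \frac{138}{\frac{1938}{7}} = \left(-138\right) \frac{7}{1938} = - \frac{161}{323}$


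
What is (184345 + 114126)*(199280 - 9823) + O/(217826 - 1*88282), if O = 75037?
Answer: 7325379008552405/129544 ≈ 5.6547e+10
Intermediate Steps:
(184345 + 114126)*(199280 - 9823) + O/(217826 - 1*88282) = (184345 + 114126)*(199280 - 9823) + 75037/(217826 - 1*88282) = 298471*189457 + 75037/(217826 - 88282) = 56547420247 + 75037/129544 = 7325379008552405/129544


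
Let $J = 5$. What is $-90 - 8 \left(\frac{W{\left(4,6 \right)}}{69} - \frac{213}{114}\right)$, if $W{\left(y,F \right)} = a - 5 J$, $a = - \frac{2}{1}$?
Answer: $- \frac{31430}{437} \approx -71.922$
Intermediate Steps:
$a = -2$ ($a = \left(-2\right) 1 = -2$)
$W{\left(y,F \right)} = -27$ ($W{\left(y,F \right)} = -2 - 25 = -27$)
$-90 - 8 \left(\frac{W{\left(4,6 \right)}}{69} - \frac{213}{114}\right) = -90 - 8 \left(- \frac{27}{69} - \frac{213}{114}\right) = -90 - 8 \left(\left(-27\right) \frac{1}{69} - \frac{71}{38}\right) = -90 - 8 \left(- \frac{9}{23} - \frac{71}{38}\right) = -90 - - \frac{7900}{437} = -90 + \frac{7900}{437} = - \frac{31430}{437}$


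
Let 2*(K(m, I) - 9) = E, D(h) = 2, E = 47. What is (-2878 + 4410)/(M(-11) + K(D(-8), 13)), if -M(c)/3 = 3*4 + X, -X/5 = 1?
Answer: 3064/23 ≈ 133.22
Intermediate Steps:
X = -5 (X = -5*1 = -5)
K(m, I) = 65/2 (K(m, I) = 9 + (1/2)*47 = 9 + 47/2 = 65/2)
M(c) = -21 (M(c) = -3*(3*4 - 5) = -3*(12 - 5) = -3*7 = -21)
(-2878 + 4410)/(M(-11) + K(D(-8), 13)) = (-2878 + 4410)/(-21 + 65/2) = 1532/(23/2) = 1532*(2/23) = 3064/23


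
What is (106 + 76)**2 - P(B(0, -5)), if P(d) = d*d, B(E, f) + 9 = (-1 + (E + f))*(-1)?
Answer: 33115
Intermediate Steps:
B(E, f) = -8 - E - f (B(E, f) = -9 + (-1 + (E + f))*(-1) = -9 + (-1 + E + f)*(-1) = -9 + (1 - E - f) = -8 - E - f)
P(d) = d**2
(106 + 76)**2 - P(B(0, -5)) = (106 + 76)**2 - (-8 - 1*0 - 1*(-5))**2 = 182**2 - (-8 + 0 + 5)**2 = 33124 - 1*(-3)**2 = 33124 - 1*9 = 33124 - 9 = 33115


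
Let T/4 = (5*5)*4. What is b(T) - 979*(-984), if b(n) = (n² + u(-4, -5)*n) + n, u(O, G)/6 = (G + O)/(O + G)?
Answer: 1126136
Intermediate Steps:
u(O, G) = 6 (u(O, G) = 6*((G + O)/(O + G)) = 6*((G + O)/(G + O)) = 6*1 = 6)
T = 400 (T = 4*((5*5)*4) = 4*(25*4) = 4*100 = 400)
b(n) = n² + 7*n (b(n) = (n² + 6*n) + n = n² + 7*n)
b(T) - 979*(-984) = 400*(7 + 400) - 979*(-984) = 400*407 + 963336 = 162800 + 963336 = 1126136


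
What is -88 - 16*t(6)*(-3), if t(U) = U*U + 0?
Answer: 1640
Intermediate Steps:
t(U) = U**2 (t(U) = U**2 + 0 = U**2)
-88 - 16*t(6)*(-3) = -88 - 16*6**2*(-3) = -88 - 16*36*(-3) = -88 - 576*(-3) = -88 + 1728 = 1640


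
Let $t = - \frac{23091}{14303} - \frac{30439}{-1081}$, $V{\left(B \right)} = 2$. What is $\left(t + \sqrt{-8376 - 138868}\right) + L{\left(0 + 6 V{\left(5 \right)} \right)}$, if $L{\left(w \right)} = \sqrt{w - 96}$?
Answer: $\frac{410407646}{15461543} + 2 i \sqrt{21} + 2 i \sqrt{36811} \approx 26.544 + 392.89 i$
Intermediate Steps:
$t = \frac{410407646}{15461543}$ ($t = \left(-23091\right) \frac{1}{14303} - - \frac{30439}{1081} = - \frac{23091}{14303} + \frac{30439}{1081} = \frac{410407646}{15461543} \approx 26.544$)
$L{\left(w \right)} = \sqrt{-96 + w}$
$\left(t + \sqrt{-8376 - 138868}\right) + L{\left(0 + 6 V{\left(5 \right)} \right)} = \left(\frac{410407646}{15461543} + \sqrt{-8376 - 138868}\right) + \sqrt{-96 + \left(0 + 6 \cdot 2\right)} = \left(\frac{410407646}{15461543} + \sqrt{-147244}\right) + \sqrt{-96 + \left(0 + 12\right)} = \left(\frac{410407646}{15461543} + 2 i \sqrt{36811}\right) + \sqrt{-96 + 12} = \left(\frac{410407646}{15461543} + 2 i \sqrt{36811}\right) + \sqrt{-84} = \left(\frac{410407646}{15461543} + 2 i \sqrt{36811}\right) + 2 i \sqrt{21} = \frac{410407646}{15461543} + 2 i \sqrt{21} + 2 i \sqrt{36811}$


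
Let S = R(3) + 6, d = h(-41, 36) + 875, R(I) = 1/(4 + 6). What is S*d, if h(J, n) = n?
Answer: 55571/10 ≈ 5557.1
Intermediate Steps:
R(I) = ⅒ (R(I) = 1/10 = ⅒)
d = 911 (d = 36 + 875 = 911)
S = 61/10 (S = ⅒ + 6 = 61/10 ≈ 6.1000)
S*d = (61/10)*911 = 55571/10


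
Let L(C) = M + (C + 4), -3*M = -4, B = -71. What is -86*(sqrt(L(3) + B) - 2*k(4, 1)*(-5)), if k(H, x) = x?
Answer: -860 - 172*I*sqrt(141)/3 ≈ -860.0 - 680.8*I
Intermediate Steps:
M = 4/3 (M = -1/3*(-4) = 4/3 ≈ 1.3333)
L(C) = 16/3 + C (L(C) = 4/3 + (C + 4) = 4/3 + (4 + C) = 16/3 + C)
-86*(sqrt(L(3) + B) - 2*k(4, 1)*(-5)) = -86*(sqrt((16/3 + 3) - 71) - 2*1*(-5)) = -86*(sqrt(25/3 - 71) - 2*(-5)) = -86*(sqrt(-188/3) + 10) = -86*(2*I*sqrt(141)/3 + 10) = -86*(10 + 2*I*sqrt(141)/3) = -860 - 172*I*sqrt(141)/3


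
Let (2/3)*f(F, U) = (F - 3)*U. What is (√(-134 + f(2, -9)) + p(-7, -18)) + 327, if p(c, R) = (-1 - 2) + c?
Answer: 317 + I*√482/2 ≈ 317.0 + 10.977*I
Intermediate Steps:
f(F, U) = 3*U*(-3 + F)/2 (f(F, U) = 3*((F - 3)*U)/2 = 3*((-3 + F)*U)/2 = 3*(U*(-3 + F))/2 = 3*U*(-3 + F)/2)
p(c, R) = -3 + c
(√(-134 + f(2, -9)) + p(-7, -18)) + 327 = (√(-134 + (3/2)*(-9)*(-3 + 2)) + (-3 - 7)) + 327 = (√(-134 + (3/2)*(-9)*(-1)) - 10) + 327 = (√(-134 + 27/2) - 10) + 327 = (√(-241/2) - 10) + 327 = (I*√482/2 - 10) + 327 = (-10 + I*√482/2) + 327 = 317 + I*√482/2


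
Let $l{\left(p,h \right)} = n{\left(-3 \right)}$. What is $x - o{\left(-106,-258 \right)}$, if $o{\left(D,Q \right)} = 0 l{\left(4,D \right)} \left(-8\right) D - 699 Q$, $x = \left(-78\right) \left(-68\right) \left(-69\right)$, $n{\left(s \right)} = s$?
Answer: $-546318$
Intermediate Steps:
$l{\left(p,h \right)} = -3$
$x = -365976$ ($x = 5304 \left(-69\right) = -365976$)
$o{\left(D,Q \right)} = - 699 Q$ ($o{\left(D,Q \right)} = 0 \left(-3\right) \left(-8\right) D - 699 Q = 0 \left(-8\right) D - 699 Q = 0 D - 699 Q = 0 - 699 Q = - 699 Q$)
$x - o{\left(-106,-258 \right)} = -365976 - \left(-699\right) \left(-258\right) = -365976 - 180342 = -546318$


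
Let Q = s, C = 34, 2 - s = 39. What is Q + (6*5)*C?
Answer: 983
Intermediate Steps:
s = -37 (s = 2 - 1*39 = 2 - 39 = -37)
Q = -37
Q + (6*5)*C = -37 + (6*5)*34 = -37 + 30*34 = -37 + 1020 = 983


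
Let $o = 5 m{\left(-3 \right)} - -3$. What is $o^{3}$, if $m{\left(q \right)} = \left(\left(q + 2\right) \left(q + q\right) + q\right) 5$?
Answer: $474552$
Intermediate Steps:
$m{\left(q \right)} = 5 q + 10 q \left(2 + q\right)$ ($m{\left(q \right)} = \left(\left(2 + q\right) 2 q + q\right) 5 = \left(2 q \left(2 + q\right) + q\right) 5 = \left(q + 2 q \left(2 + q\right)\right) 5 = 5 q + 10 q \left(2 + q\right)$)
$o = 78$ ($o = 5 \cdot 5 \left(-3\right) \left(5 + 2 \left(-3\right)\right) - -3 = 5 \cdot 5 \left(-3\right) \left(5 - 6\right) + 3 = 5 \cdot 5 \left(-3\right) \left(-1\right) + 3 = 5 \cdot 15 + 3 = 75 + 3 = 78$)
$o^{3} = 78^{3} = 474552$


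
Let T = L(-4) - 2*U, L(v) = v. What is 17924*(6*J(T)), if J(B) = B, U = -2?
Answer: 0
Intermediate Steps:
T = 0 (T = -4 - 2*(-2) = -4 + 4 = 0)
17924*(6*J(T)) = 17924*(6*0) = 17924*0 = 0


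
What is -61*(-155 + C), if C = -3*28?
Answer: 14579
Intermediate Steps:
C = -84
-61*(-155 + C) = -61*(-155 - 84) = -61*(-239) = 14579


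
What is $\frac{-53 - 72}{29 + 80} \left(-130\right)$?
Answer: $\frac{16250}{109} \approx 149.08$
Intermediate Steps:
$\frac{-53 - 72}{29 + 80} \left(-130\right) = - \frac{125}{109} \left(-130\right) = \left(-125\right) \frac{1}{109} \left(-130\right) = \left(- \frac{125}{109}\right) \left(-130\right) = \frac{16250}{109}$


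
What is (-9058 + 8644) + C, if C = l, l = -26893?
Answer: -27307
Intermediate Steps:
C = -26893
(-9058 + 8644) + C = (-9058 + 8644) - 26893 = -414 - 26893 = -27307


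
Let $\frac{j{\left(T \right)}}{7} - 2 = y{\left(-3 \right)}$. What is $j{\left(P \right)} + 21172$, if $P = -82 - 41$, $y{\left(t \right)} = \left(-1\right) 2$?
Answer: $21172$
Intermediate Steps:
$y{\left(t \right)} = -2$
$P = -123$ ($P = -82 - 41 = -123$)
$j{\left(T \right)} = 0$ ($j{\left(T \right)} = 14 + 7 \left(-2\right) = 14 - 14 = 0$)
$j{\left(P \right)} + 21172 = 0 + 21172 = 21172$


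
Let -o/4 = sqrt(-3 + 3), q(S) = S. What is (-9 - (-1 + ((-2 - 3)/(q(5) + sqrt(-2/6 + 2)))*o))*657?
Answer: -5256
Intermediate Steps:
o = 0 (o = -4*sqrt(-3 + 3) = -4*sqrt(0) = -4*0 = 0)
(-9 - (-1 + ((-2 - 3)/(q(5) + sqrt(-2/6 + 2)))*o))*657 = (-9 - (-1 + ((-2 - 3)/(5 + sqrt(-2/6 + 2)))*0))*657 = (-9 - (-1 - 5/(5 + sqrt(-2*1/6 + 2))*0))*657 = (-9 - (-1 - 5/(5 + sqrt(-1/3 + 2))*0))*657 = (-9 - (-1 - 5/(5 + sqrt(5/3))*0))*657 = (-9 - (-1 - 5/(5 + sqrt(15)/3)*0))*657 = (-9 - (-1 + 0))*657 = (-9 - 1*(-1))*657 = (-9 + 1)*657 = -8*657 = -5256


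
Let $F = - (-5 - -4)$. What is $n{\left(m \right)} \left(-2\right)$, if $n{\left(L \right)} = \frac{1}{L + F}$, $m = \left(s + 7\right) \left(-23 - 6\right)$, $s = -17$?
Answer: $- \frac{2}{291} \approx -0.0068729$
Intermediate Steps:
$m = 290$ ($m = \left(-17 + 7\right) \left(-23 - 6\right) = \left(-10\right) \left(-29\right) = 290$)
$F = 1$ ($F = - (-5 + 4) = \left(-1\right) \left(-1\right) = 1$)
$n{\left(L \right)} = \frac{1}{1 + L}$ ($n{\left(L \right)} = \frac{1}{L + 1} = \frac{1}{1 + L}$)
$n{\left(m \right)} \left(-2\right) = \frac{1}{1 + 290} \left(-2\right) = \frac{1}{291} \left(-2\right) = - \frac{2}{291}$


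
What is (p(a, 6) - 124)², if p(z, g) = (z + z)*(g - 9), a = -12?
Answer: 2704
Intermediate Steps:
p(z, g) = 2*z*(-9 + g) (p(z, g) = (2*z)*(-9 + g) = 2*z*(-9 + g))
(p(a, 6) - 124)² = (2*(-12)*(-9 + 6) - 124)² = (2*(-12)*(-3) - 124)² = (72 - 124)² = (-52)² = 2704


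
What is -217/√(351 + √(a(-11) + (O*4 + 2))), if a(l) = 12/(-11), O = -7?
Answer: -217*√11/√(3861 + I*√3278) ≈ -11.582 + 0.085866*I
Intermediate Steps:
a(l) = -12/11 (a(l) = 12*(-1/11) = -12/11)
-217/√(351 + √(a(-11) + (O*4 + 2))) = -217/√(351 + √(-12/11 + (-7*4 + 2))) = -217/√(351 + √(-12/11 + (-28 + 2))) = -217/√(351 + √(-12/11 - 26)) = -217/√(351 + √(-298/11)) = -217/√(351 + I*√3278/11)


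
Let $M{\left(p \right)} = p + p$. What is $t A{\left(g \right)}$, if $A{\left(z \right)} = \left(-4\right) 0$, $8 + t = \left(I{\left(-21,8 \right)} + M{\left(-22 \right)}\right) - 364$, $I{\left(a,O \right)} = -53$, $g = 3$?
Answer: $0$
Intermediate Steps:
$M{\left(p \right)} = 2 p$
$t = -469$ ($t = -8 + \left(\left(-53 + 2 \left(-22\right)\right) - 364\right) = -8 - 461 = -469$)
$A{\left(z \right)} = 0$
$t A{\left(g \right)} = \left(-469\right) 0 = 0$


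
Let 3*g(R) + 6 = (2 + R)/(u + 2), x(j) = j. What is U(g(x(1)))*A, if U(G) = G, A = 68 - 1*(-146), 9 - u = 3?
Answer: -1605/4 ≈ -401.25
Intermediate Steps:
u = 6 (u = 9 - 1*3 = 9 - 3 = 6)
g(R) = -23/12 + R/24 (g(R) = -2 + ((2 + R)/(6 + 2))/3 = -2 + ((2 + R)/8)/3 = -2 + ((2 + R)*(1/8))/3 = -2 + (1/4 + R/8)/3 = -2 + (1/12 + R/24) = -23/12 + R/24)
A = 214 (A = 68 + 146 = 214)
U(g(x(1)))*A = (-23/12 + (1/24)*1)*214 = (-23/12 + 1/24)*214 = -15/8*214 = -1605/4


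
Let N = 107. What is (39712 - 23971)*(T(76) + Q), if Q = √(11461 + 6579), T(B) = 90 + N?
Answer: 3100977 + 31482*√4510 ≈ 5.2152e+6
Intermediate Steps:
T(B) = 197 (T(B) = 90 + 107 = 197)
Q = 2*√4510 (Q = √18040 = 2*√4510 ≈ 134.31)
(39712 - 23971)*(T(76) + Q) = (39712 - 23971)*(197 + 2*√4510) = 15741*(197 + 2*√4510) = 3100977 + 31482*√4510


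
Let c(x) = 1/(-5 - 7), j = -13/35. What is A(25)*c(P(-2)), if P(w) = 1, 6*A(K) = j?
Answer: 13/2520 ≈ 0.0051587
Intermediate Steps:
j = -13/35 (j = -13*1/35 = -13/35 ≈ -0.37143)
A(K) = -13/210 (A(K) = (⅙)*(-13/35) = -13/210)
c(x) = -1/12 (c(x) = 1/(-12) = -1/12)
A(25)*c(P(-2)) = -13/210*(-1/12) = 13/2520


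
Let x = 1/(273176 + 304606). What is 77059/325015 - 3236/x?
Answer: -607681374861221/325015 ≈ -1.8697e+9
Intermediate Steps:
x = 1/577782 ≈ 1.7308e-6
77059/325015 - 3236/x = 77059/325015 - 3236/1/577782 = 77059*(1/325015) - 3236*577782 = 77059/325015 - 1869702552 = -607681374861221/325015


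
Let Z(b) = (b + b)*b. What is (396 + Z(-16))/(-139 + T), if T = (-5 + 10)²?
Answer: -454/57 ≈ -7.9649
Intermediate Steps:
Z(b) = 2*b² (Z(b) = (2*b)*b = 2*b²)
T = 25 (T = 5² = 25)
(396 + Z(-16))/(-139 + T) = (396 + 2*(-16)²)/(-139 + 25) = (396 + 2*256)/(-114) = (396 + 512)*(-1/114) = 908*(-1/114) = -454/57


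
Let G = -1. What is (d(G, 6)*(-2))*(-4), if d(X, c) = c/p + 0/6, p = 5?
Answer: 48/5 ≈ 9.6000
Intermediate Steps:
d(X, c) = c/5 (d(X, c) = c/5 + 0/6 = c*(⅕) + 0*(⅙) = c/5 + 0 = c/5)
(d(G, 6)*(-2))*(-4) = (((⅕)*6)*(-2))*(-4) = ((6/5)*(-2))*(-4) = -12/5*(-4) = 48/5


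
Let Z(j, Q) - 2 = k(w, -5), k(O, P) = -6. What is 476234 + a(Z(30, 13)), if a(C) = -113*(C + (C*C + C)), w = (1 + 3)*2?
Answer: 475330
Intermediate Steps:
w = 8 (w = 4*2 = 8)
Z(j, Q) = -4 (Z(j, Q) = 2 - 6 = -4)
a(C) = -226*C - 113*C² (a(C) = -113*(C + (C² + C)) = -113*(C + (C + C²)) = -113*(C² + 2*C) = -226*C - 113*C²)
476234 + a(Z(30, 13)) = 476234 - 113*(-4)*(2 - 4) = 476234 - 113*(-4)*(-2) = 476234 - 904 = 475330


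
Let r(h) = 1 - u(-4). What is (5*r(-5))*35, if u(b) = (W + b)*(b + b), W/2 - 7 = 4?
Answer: 25375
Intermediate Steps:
W = 22 (W = 14 + 2*4 = 14 + 8 = 22)
u(b) = 2*b*(22 + b) (u(b) = (22 + b)*(b + b) = (22 + b)*(2*b) = 2*b*(22 + b))
r(h) = 145 (r(h) = 1 - 2*(-4)*(22 - 4) = 1 - 2*(-4)*18 = 1 - 1*(-144) = 1 + 144 = 145)
(5*r(-5))*35 = (5*145)*35 = 725*35 = 25375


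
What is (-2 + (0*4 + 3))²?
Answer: 1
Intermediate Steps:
(-2 + (0*4 + 3))² = (-2 + (0 + 3))² = (-2 + 3)² = 1² = 1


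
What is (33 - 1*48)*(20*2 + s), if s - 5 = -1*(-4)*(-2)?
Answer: -555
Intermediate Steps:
s = -3 (s = 5 - 1*(-4)*(-2) = 5 + 4*(-2) = 5 - 8 = -3)
(33 - 1*48)*(20*2 + s) = (33 - 1*48)*(20*2 - 3) = (33 - 48)*(40 - 3) = -15*37 = -555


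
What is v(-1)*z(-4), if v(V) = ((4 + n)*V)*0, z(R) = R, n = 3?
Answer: 0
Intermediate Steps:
v(V) = 0 (v(V) = ((4 + 3)*V)*0 = (7*V)*0 = 0)
v(-1)*z(-4) = 0*(-4) = 0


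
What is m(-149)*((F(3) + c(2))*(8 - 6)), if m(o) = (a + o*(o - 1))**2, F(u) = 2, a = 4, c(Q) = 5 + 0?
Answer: 6995818424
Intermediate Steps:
c(Q) = 5
m(o) = (4 + o*(-1 + o))**2 (m(o) = (4 + o*(o - 1))**2 = (4 + o*(-1 + o))**2)
m(-149)*((F(3) + c(2))*(8 - 6)) = (4 + (-149)**2 - 1*(-149))**2*((2 + 5)*(8 - 6)) = (4 + 22201 + 149)**2*(7*2) = 22354**2*14 = 499701316*14 = 6995818424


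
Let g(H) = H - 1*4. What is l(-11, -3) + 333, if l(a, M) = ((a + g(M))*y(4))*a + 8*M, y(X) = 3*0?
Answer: 309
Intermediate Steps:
y(X) = 0
g(H) = -4 + H (g(H) = H - 4 = -4 + H)
l(a, M) = 8*M (l(a, M) = ((a + (-4 + M))*0)*a + 8*M = ((-4 + M + a)*0)*a + 8*M = 0*a + 8*M = 0 + 8*M = 8*M)
l(-11, -3) + 333 = 8*(-3) + 333 = -24 + 333 = 309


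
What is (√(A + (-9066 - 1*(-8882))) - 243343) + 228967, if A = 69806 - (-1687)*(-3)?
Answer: -14376 + √64561 ≈ -14122.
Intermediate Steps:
A = 64745 (A = 69806 - 1*5061 = 69806 - 5061 = 64745)
(√(A + (-9066 - 1*(-8882))) - 243343) + 228967 = (√(64745 + (-9066 - 1*(-8882))) - 243343) + 228967 = (√(64745 + (-9066 + 8882)) - 243343) + 228967 = (√(64745 - 184) - 243343) + 228967 = (√64561 - 243343) + 228967 = (-243343 + √64561) + 228967 = -14376 + √64561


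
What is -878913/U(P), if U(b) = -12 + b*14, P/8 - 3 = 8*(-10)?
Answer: 878913/8636 ≈ 101.77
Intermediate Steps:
P = -616 (P = 24 + 8*(8*(-10)) = 24 + 8*(-80) = 24 - 640 = -616)
U(b) = -12 + 14*b
-878913/U(P) = -878913/(-12 + 14*(-616)) = -878913/(-12 - 8624) = -878913/(-8636) = -878913*(-1/8636) = 878913/8636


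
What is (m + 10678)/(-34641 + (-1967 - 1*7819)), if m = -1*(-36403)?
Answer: -47081/44427 ≈ -1.0597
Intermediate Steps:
m = 36403
(m + 10678)/(-34641 + (-1967 - 1*7819)) = (36403 + 10678)/(-34641 + (-1967 - 1*7819)) = 47081/(-34641 + (-1967 - 7819)) = 47081/(-34641 - 9786) = 47081/(-44427) = 47081*(-1/44427) = -47081/44427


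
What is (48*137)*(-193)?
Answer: -1269168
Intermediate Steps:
(48*137)*(-193) = 6576*(-193) = -1269168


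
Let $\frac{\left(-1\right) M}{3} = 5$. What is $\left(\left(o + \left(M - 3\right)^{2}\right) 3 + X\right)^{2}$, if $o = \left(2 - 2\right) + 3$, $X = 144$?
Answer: $1265625$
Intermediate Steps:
$M = -15$ ($M = \left(-3\right) 5 = -15$)
$o = 3$ ($o = 0 + 3 = 3$)
$\left(\left(o + \left(M - 3\right)^{2}\right) 3 + X\right)^{2} = \left(\left(3 + \left(-15 - 3\right)^{2}\right) 3 + 144\right)^{2} = \left(\left(3 + \left(-18\right)^{2}\right) 3 + 144\right)^{2} = \left(\left(3 + 324\right) 3 + 144\right)^{2} = \left(327 \cdot 3 + 144\right)^{2} = \left(981 + 144\right)^{2} = 1125^{2} = 1265625$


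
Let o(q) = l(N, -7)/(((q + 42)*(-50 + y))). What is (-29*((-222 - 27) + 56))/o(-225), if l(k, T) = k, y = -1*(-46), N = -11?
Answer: -4097004/11 ≈ -3.7246e+5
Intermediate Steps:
y = 46
o(q) = -11/(-168 - 4*q) (o(q) = -11*1/((-50 + 46)*(q + 42)) = -11*(-1/(4*(42 + q))) = -11/(-168 - 4*q))
(-29*((-222 - 27) + 56))/o(-225) = (-29*((-222 - 27) + 56))/((11/(4*(42 - 225)))) = (-29*(-249 + 56))/(((11/4)/(-183))) = (-29*(-193))/(((11/4)*(-1/183))) = 5597/(-11/732) = 5597*(-732/11) = -4097004/11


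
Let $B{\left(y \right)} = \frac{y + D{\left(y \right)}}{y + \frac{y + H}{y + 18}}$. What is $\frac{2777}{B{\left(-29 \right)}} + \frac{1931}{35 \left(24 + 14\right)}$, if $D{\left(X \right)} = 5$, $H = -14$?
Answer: $\frac{21247728}{7315} \approx 2904.7$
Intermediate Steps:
$B{\left(y \right)} = \frac{5 + y}{y + \frac{-14 + y}{18 + y}}$ ($B{\left(y \right)} = \frac{y + 5}{y + \frac{y - 14}{y + 18}} = \frac{5 + y}{y + \frac{-14 + y}{18 + y}}$)
$\frac{2777}{B{\left(-29 \right)}} + \frac{1931}{35 \left(24 + 14\right)} = \frac{2777}{\frac{1}{-14 + \left(-29\right)^{2} + 19 \left(-29\right)} \left(90 + \left(-29\right)^{2} + 23 \left(-29\right)\right)} + \frac{1931}{35 \left(24 + 14\right)} = \frac{2777}{\frac{1}{-14 + 841 - 551} \left(90 + 841 - 667\right)} + \frac{1931}{35 \cdot 38} = \frac{2777}{\frac{1}{276} \cdot 264} + \frac{1931}{1330} = \frac{2777}{\frac{1}{276} \cdot 264} + 1931 \cdot \frac{1}{1330} = \frac{2777}{\frac{22}{23}} + \frac{1931}{1330} = 2777 \cdot \frac{23}{22} + \frac{1931}{1330} = \frac{63871}{22} + \frac{1931}{1330} = \frac{21247728}{7315}$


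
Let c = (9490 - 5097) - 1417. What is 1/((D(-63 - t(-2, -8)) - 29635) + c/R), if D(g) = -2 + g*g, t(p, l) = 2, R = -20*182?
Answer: -455/11562832 ≈ -3.9350e-5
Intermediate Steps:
R = -3640
c = 2976 (c = 4393 - 1417 = 2976)
D(g) = -2 + g²
1/((D(-63 - t(-2, -8)) - 29635) + c/R) = 1/(((-2 + (-63 - 1*2)²) - 29635) + 2976/(-3640)) = 1/(((-2 + (-63 - 2)²) - 29635) + 2976*(-1/3640)) = 1/(((-2 + (-65)²) - 29635) - 372/455) = 1/(((-2 + 4225) - 29635) - 372/455) = 1/((4223 - 29635) - 372/455) = 1/(-25412 - 372/455) = 1/(-11562832/455) = -455/11562832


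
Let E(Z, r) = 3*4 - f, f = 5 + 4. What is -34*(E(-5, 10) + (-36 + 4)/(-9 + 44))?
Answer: -2482/35 ≈ -70.914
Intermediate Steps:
f = 9
E(Z, r) = 3 (E(Z, r) = 3*4 - 1*9 = 12 - 9 = 3)
-34*(E(-5, 10) + (-36 + 4)/(-9 + 44)) = -34*(3 + (-36 + 4)/(-9 + 44)) = -34*(3 - 32/35) = -34*73/35 = -2482/35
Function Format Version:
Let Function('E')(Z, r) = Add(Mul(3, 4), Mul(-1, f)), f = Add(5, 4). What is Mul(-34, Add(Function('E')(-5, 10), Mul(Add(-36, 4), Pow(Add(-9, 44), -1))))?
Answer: Rational(-2482, 35) ≈ -70.914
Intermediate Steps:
f = 9
Function('E')(Z, r) = 3 (Function('E')(Z, r) = Add(Mul(3, 4), Mul(-1, 9)) = Add(12, -9) = 3)
Mul(-34, Add(Function('E')(-5, 10), Mul(Add(-36, 4), Pow(Add(-9, 44), -1)))) = Mul(-34, Add(3, Mul(Add(-36, 4), Pow(Add(-9, 44), -1)))) = Mul(-34, Add(3, Mul(-32, Pow(35, -1)))) = Mul(-34, Add(3, Mul(-32, Rational(1, 35)))) = Mul(-34, Add(3, Rational(-32, 35))) = Mul(-34, Rational(73, 35)) = Rational(-2482, 35)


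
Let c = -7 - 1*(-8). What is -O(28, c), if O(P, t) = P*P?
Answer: -784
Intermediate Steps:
c = 1 (c = -7 + 8 = 1)
O(P, t) = P**2
-O(28, c) = -1*28**2 = -1*784 = -784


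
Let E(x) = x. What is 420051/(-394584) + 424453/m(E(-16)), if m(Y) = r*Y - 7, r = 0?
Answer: -55828434303/920696 ≈ -60637.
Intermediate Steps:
m(Y) = -7 (m(Y) = 0*Y - 7 = 0 - 7 = -7)
420051/(-394584) + 424453/m(E(-16)) = 420051/(-394584) + 424453/(-7) = 420051*(-1/394584) + 424453*(-⅐) = -140017/131528 - 424453/7 = -55828434303/920696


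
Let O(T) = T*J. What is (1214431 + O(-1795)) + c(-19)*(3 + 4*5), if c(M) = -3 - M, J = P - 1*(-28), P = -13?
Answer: 1187874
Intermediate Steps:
J = 15 (J = -13 - 1*(-28) = -13 + 28 = 15)
O(T) = 15*T (O(T) = T*15 = 15*T)
(1214431 + O(-1795)) + c(-19)*(3 + 4*5) = (1214431 + 15*(-1795)) + (-3 - 1*(-19))*(3 + 4*5) = (1214431 - 26925) + (-3 + 19)*(3 + 20) = 1187506 + 16*23 = 1187506 + 368 = 1187874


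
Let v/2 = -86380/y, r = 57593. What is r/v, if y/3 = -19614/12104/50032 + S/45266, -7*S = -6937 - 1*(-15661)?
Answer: 45694506038873823/1657525191805869568 ≈ 0.027568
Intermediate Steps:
S = -8724/7 (S = -(-6937 - 1*(-15661))/7 = -(-6937 + 15661)/7 = -⅐*8724 = -8724/7 ≈ -1246.3)
y = -3967019085555/47971902981184 (y = 3*(-19614/12104/50032 - 8724/7/45266) = 3*(-19614*1/12104*(1/50032) - 8724/7*1/45266) = 3*(-9807/6052*1/50032 - 4362/158431) = 3*(-9807/302793664 - 4362/158431) = 3*(-1322339695185/47971902981184) = -3967019085555/47971902981184 ≈ -0.082695)
v = 1657525191805869568/793403817111 (v = 2*(-86380/(-3967019085555/47971902981184)) = 2*(-86380*(-47971902981184/3967019085555)) = 2*(828762595902934784/793403817111) = 1657525191805869568/793403817111 ≈ 2.0891e+6)
r/v = 57593/(1657525191805869568/793403817111) = 57593*(793403817111/1657525191805869568) = 45694506038873823/1657525191805869568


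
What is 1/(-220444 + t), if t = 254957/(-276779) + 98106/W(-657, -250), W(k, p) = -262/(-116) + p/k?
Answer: -27834833693/5101329566927467 ≈ -5.4564e-6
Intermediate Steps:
W(k, p) = 131/58 + p/k (W(k, p) = -262*(-1/116) + p/k = 131/58 + p/k)
t = 1034692511692225/27834833693 (t = 254957/(-276779) + 98106/(131/58 - 250/(-657)) = 254957*(-1/276779) + 98106/(131/58 - 250*(-1/657)) = -254957/276779 + 98106/(131/58 + 250/657) = -254957/276779 + 98106/(100567/38106) = -254957/276779 + 98106*(38106/100567) = -254957/276779 + 3738427236/100567 = 1034692511692225/27834833693 ≈ 37173.)
1/(-220444 + t) = 1/(-220444 + 1034692511692225/27834833693) = 1/(-5101329566927467/27834833693) = -27834833693/5101329566927467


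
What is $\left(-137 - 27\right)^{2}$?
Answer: $26896$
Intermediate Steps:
$\left(-137 - 27\right)^{2} = \left(-164\right)^{2} = 26896$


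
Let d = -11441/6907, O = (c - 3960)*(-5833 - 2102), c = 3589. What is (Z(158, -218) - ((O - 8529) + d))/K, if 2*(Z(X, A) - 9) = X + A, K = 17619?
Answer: -20274637498/121694433 ≈ -166.60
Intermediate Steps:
Z(X, A) = 9 + A/2 + X/2 (Z(X, A) = 9 + (X + A)/2 = 9 + (A + X)/2 = 9 + (A/2 + X/2) = 9 + A/2 + X/2)
O = 2943885 (O = (3589 - 3960)*(-5833 - 2102) = -371*(-7935) = 2943885)
d = -11441/6907 (d = -11441*1/6907 = -11441/6907 ≈ -1.6564)
(Z(158, -218) - ((O - 8529) + d))/K = ((9 + (½)*(-218) + (½)*158) - ((2943885 - 8529) - 11441/6907))/17619 = ((9 - 109 + 79) - (2935356 - 11441/6907))*(1/17619) = (-21 - 1*20274492451/6907)*(1/17619) = (-21 - 20274492451/6907)*(1/17619) = -20274637498/6907*1/17619 = -20274637498/121694433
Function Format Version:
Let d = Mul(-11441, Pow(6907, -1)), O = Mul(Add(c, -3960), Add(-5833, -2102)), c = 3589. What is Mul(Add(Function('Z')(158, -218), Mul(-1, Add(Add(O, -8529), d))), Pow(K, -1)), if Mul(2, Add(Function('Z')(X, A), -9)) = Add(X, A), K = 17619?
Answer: Rational(-20274637498, 121694433) ≈ -166.60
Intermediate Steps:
Function('Z')(X, A) = Add(9, Mul(Rational(1, 2), A), Mul(Rational(1, 2), X)) (Function('Z')(X, A) = Add(9, Mul(Rational(1, 2), Add(X, A))) = Add(9, Mul(Rational(1, 2), Add(A, X))) = Add(9, Add(Mul(Rational(1, 2), A), Mul(Rational(1, 2), X))) = Add(9, Mul(Rational(1, 2), A), Mul(Rational(1, 2), X)))
O = 2943885 (O = Mul(Add(3589, -3960), Add(-5833, -2102)) = Mul(-371, -7935) = 2943885)
d = Rational(-11441, 6907) (d = Mul(-11441, Rational(1, 6907)) = Rational(-11441, 6907) ≈ -1.6564)
Mul(Add(Function('Z')(158, -218), Mul(-1, Add(Add(O, -8529), d))), Pow(K, -1)) = Mul(Add(Add(9, Mul(Rational(1, 2), -218), Mul(Rational(1, 2), 158)), Mul(-1, Add(Add(2943885, -8529), Rational(-11441, 6907)))), Pow(17619, -1)) = Mul(Add(Add(9, -109, 79), Mul(-1, Add(2935356, Rational(-11441, 6907)))), Rational(1, 17619)) = Mul(Add(-21, Mul(-1, Rational(20274492451, 6907))), Rational(1, 17619)) = Mul(Add(-21, Rational(-20274492451, 6907)), Rational(1, 17619)) = Mul(Rational(-20274637498, 6907), Rational(1, 17619)) = Rational(-20274637498, 121694433)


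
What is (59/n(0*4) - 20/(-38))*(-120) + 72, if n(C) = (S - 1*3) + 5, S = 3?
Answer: -26736/19 ≈ -1407.2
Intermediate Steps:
n(C) = 5 (n(C) = (3 - 1*3) + 5 = (3 - 3) + 5 = 0 + 5 = 5)
(59/n(0*4) - 20/(-38))*(-120) + 72 = (59/5 - 20/(-38))*(-120) + 72 = (59*(⅕) - 20*(-1/38))*(-120) + 72 = (59/5 + 10/19)*(-120) + 72 = (1171/95)*(-120) + 72 = -28104/19 + 72 = -26736/19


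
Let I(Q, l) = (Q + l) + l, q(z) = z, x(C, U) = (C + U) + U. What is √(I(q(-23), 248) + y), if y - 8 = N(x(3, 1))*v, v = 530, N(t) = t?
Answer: √3131 ≈ 55.955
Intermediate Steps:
x(C, U) = C + 2*U
y = 2658 (y = 8 + (3 + 2*1)*530 = 8 + (3 + 2)*530 = 8 + 5*530 = 8 + 2650 = 2658)
I(Q, l) = Q + 2*l
√(I(q(-23), 248) + y) = √((-23 + 2*248) + 2658) = √((-23 + 496) + 2658) = √(473 + 2658) = √3131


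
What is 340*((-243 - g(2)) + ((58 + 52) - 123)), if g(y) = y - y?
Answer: -87040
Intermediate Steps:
g(y) = 0
340*((-243 - g(2)) + ((58 + 52) - 123)) = 340*((-243 - 1*0) + ((58 + 52) - 123)) = 340*((-243 + 0) + (110 - 123)) = 340*(-243 - 13) = 340*(-256) = -87040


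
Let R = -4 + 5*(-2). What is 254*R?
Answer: -3556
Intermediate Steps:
R = -14 (R = -4 - 10 = -14)
254*R = 254*(-14) = -3556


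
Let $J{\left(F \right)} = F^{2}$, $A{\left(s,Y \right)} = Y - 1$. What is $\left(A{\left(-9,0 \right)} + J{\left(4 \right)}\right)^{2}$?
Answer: $225$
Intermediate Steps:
$A{\left(s,Y \right)} = -1 + Y$ ($A{\left(s,Y \right)} = Y - 1 = -1 + Y$)
$\left(A{\left(-9,0 \right)} + J{\left(4 \right)}\right)^{2} = \left(\left(-1 + 0\right) + 4^{2}\right)^{2} = \left(-1 + 16\right)^{2} = 15^{2} = 225$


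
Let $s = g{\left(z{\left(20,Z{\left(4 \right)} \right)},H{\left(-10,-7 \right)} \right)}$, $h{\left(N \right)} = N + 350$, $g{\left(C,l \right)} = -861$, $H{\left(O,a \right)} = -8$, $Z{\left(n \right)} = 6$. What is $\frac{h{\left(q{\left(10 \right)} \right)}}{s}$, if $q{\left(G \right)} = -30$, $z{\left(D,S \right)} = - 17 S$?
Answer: $- \frac{320}{861} \approx -0.37166$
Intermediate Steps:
$h{\left(N \right)} = 350 + N$
$s = -861$
$\frac{h{\left(q{\left(10 \right)} \right)}}{s} = \frac{350 - 30}{-861} = 320 \left(- \frac{1}{861}\right) = - \frac{320}{861}$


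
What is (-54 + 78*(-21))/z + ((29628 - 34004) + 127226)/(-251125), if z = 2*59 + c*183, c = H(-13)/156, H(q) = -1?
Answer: -2900482/193725 ≈ -14.972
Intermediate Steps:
c = -1/156 ≈ -0.0064103
z = 6075/52 (z = 2*59 - 1/156*183 = 118 - 61/52 = 6075/52 ≈ 116.83)
(-54 + 78*(-21))/z + ((29628 - 34004) + 127226)/(-251125) = (-54 + 78*(-21))/(6075/52) + ((29628 - 34004) + 127226)/(-251125) = (-54 - 1638)*(52/6075) + (-4376 + 127226)*(-1/251125) = -1692*52/6075 + 122850*(-1/251125) = -9776/675 - 702/1435 = -2900482/193725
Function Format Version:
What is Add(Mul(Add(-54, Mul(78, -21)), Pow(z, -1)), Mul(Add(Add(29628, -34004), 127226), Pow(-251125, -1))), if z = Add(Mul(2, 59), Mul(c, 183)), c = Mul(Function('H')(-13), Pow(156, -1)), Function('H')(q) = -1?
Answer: Rational(-2900482, 193725) ≈ -14.972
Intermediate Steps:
c = Rational(-1, 156) (c = Mul(-1, Pow(156, -1)) = Mul(-1, Rational(1, 156)) = Rational(-1, 156) ≈ -0.0064103)
z = Rational(6075, 52) (z = Add(Mul(2, 59), Mul(Rational(-1, 156), 183)) = Add(118, Rational(-61, 52)) = Rational(6075, 52) ≈ 116.83)
Add(Mul(Add(-54, Mul(78, -21)), Pow(z, -1)), Mul(Add(Add(29628, -34004), 127226), Pow(-251125, -1))) = Add(Mul(Add(-54, Mul(78, -21)), Pow(Rational(6075, 52), -1)), Mul(Add(Add(29628, -34004), 127226), Pow(-251125, -1))) = Add(Mul(Add(-54, -1638), Rational(52, 6075)), Mul(Add(-4376, 127226), Rational(-1, 251125))) = Add(Mul(-1692, Rational(52, 6075)), Mul(122850, Rational(-1, 251125))) = Add(Rational(-9776, 675), Rational(-702, 1435)) = Rational(-2900482, 193725)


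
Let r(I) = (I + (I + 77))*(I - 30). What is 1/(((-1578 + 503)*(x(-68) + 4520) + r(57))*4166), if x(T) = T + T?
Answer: -1/19612040738 ≈ -5.0989e-11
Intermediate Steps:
x(T) = 2*T
r(I) = (-30 + I)*(77 + 2*I) (r(I) = (I + (77 + I))*(-30 + I) = (77 + 2*I)*(-30 + I) = (-30 + I)*(77 + 2*I))
1/(((-1578 + 503)*(x(-68) + 4520) + r(57))*4166) = 1/(((-1578 + 503)*(2*(-68) + 4520) + (-2310 + 2*57² + 17*57))*4166) = (1/4166)/(-1075*(-136 + 4520) + (-2310 + 2*3249 + 969)) = (1/4166)/(-1075*4384 + (-2310 + 6498 + 969)) = (1/4166)/(-4712800 + 5157) = (1/4166)/(-4707643) = -1/4707643*1/4166 = -1/19612040738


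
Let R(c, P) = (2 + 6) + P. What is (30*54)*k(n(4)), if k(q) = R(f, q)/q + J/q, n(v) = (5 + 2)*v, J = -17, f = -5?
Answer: 7695/7 ≈ 1099.3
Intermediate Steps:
R(c, P) = 8 + P
n(v) = 7*v
k(q) = -17/q + (8 + q)/q (k(q) = (8 + q)/q - 17/q = -17/q + (8 + q)/q)
(30*54)*k(n(4)) = (30*54)*((-9 + 7*4)/((7*4))) = 1620*((-9 + 28)/28) = 1620*((1/28)*19) = 1620*(19/28) = 7695/7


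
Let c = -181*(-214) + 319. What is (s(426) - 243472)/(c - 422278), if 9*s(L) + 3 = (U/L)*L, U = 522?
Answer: 730243/1149675 ≈ 0.63517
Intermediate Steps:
c = 39053 (c = 38734 + 319 = 39053)
s(L) = 173/3 (s(L) = -⅓ + ((522/L)*L)/9 = -⅓ + (⅑)*522 = -⅓ + 58 = 173/3)
(s(426) - 243472)/(c - 422278) = (173/3 - 243472)/(39053 - 422278) = -730243/3/(-383225) = -730243/3*(-1/383225) = 730243/1149675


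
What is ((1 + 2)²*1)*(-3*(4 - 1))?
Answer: -81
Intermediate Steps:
((1 + 2)²*1)*(-3*(4 - 1)) = (3²*1)*(-3*3) = (9*1)*(-9) = 9*(-9) = -81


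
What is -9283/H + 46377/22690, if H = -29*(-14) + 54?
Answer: -3785957/208748 ≈ -18.137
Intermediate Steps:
H = 460 (H = 406 + 54 = 460)
-9283/H + 46377/22690 = -9283/460 + 46377/22690 = -3785957/208748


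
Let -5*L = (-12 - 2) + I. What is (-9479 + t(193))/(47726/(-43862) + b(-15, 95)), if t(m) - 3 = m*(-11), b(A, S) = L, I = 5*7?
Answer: 25956905/11834 ≈ 2193.4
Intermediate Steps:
I = 35
L = -21/5 (L = -((-12 - 2) + 35)/5 = -(-14 + 35)/5 = -⅕*21 = -21/5 ≈ -4.2000)
b(A, S) = -21/5
t(m) = 3 - 11*m (t(m) = 3 + m*(-11) = 3 - 11*m)
(-9479 + t(193))/(47726/(-43862) + b(-15, 95)) = (-9479 + (3 - 11*193))/(47726/(-43862) - 21/5) = (-9479 + (3 - 2123))/(47726*(-1/43862) - 21/5) = (-9479 - 2120)/(-3409/3133 - 21/5) = -11599/(-82838/15665) = -11599*(-15665/82838) = 25956905/11834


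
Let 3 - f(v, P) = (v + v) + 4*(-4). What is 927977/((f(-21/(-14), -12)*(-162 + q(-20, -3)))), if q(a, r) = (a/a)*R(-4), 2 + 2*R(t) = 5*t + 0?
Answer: -927977/2768 ≈ -335.25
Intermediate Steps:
R(t) = -1 + 5*t/2 (R(t) = -1 + (5*t + 0)/2 = -1 + (5*t)/2 = -1 + 5*t/2)
q(a, r) = -11 (q(a, r) = (a/a)*(-1 + (5/2)*(-4)) = 1*(-1 - 10) = 1*(-11) = -11)
f(v, P) = 19 - 2*v (f(v, P) = 3 - ((v + v) + 4*(-4)) = 3 - (2*v - 16) = 3 - (-16 + 2*v) = 3 + (16 - 2*v) = 19 - 2*v)
927977/((f(-21/(-14), -12)*(-162 + q(-20, -3)))) = 927977/(((19 - (-42)/(-14))*(-162 - 11))) = 927977/(((19 - (-42)*(-1)/14)*(-173))) = 927977/(((19 - 2*3/2)*(-173))) = 927977/(((19 - 3)*(-173))) = 927977/((16*(-173))) = 927977/(-2768) = 927977*(-1/2768) = -927977/2768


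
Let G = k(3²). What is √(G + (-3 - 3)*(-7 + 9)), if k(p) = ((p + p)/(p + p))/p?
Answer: I*√107/3 ≈ 3.448*I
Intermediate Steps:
k(p) = 1/p (k(p) = ((2*p)/((2*p)))/p = ((2*p)*(1/(2*p)))/p = 1/p)
G = ⅑ (G = 1/(3²) = 1/9 = ⅑ ≈ 0.11111)
√(G + (-3 - 3)*(-7 + 9)) = √(⅑ + (-3 - 3)*(-7 + 9)) = √(⅑ - 6*2) = √(⅑ - 12) = √(-107/9) = I*√107/3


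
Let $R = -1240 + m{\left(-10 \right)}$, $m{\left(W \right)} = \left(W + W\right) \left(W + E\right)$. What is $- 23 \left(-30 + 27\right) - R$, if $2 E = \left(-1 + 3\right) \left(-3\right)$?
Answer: $1049$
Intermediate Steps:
$E = -3$ ($E = \frac{\left(-1 + 3\right) \left(-3\right)}{2} = \frac{2 \left(-3\right)}{2} = \frac{1}{2} \left(-6\right) = -3$)
$m{\left(W \right)} = 2 W \left(-3 + W\right)$ ($m{\left(W \right)} = \left(W + W\right) \left(W - 3\right) = 2 W \left(-3 + W\right)$)
$R = -980$ ($R = -1240 + 2 \left(-10\right) \left(-3 - 10\right) = -1240 + 2 \left(-10\right) \left(-13\right) = -1240 + 260 = -980$)
$- 23 \left(-30 + 27\right) - R = - 23 \left(-30 + 27\right) - -980 = \left(-23\right) \left(-3\right) + 980 = 69 + 980 = 1049$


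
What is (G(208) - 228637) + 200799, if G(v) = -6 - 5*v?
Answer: -28884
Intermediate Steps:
(G(208) - 228637) + 200799 = ((-6 - 5*208) - 228637) + 200799 = ((-6 - 1040) - 228637) + 200799 = (-1046 - 228637) + 200799 = -229683 + 200799 = -28884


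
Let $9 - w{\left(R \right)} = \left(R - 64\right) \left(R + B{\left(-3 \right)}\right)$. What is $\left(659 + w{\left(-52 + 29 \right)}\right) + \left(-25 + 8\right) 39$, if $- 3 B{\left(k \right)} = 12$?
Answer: $-2344$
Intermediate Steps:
$B{\left(k \right)} = -4$ ($B{\left(k \right)} = \left(- \frac{1}{3}\right) 12 = -4$)
$w{\left(R \right)} = 9 - \left(-64 + R\right) \left(-4 + R\right)$ ($w{\left(R \right)} = 9 - \left(R - 64\right) \left(R - 4\right) = 9 - \left(-64 + R\right) \left(-4 + R\right)$)
$\left(659 + w{\left(-52 + 29 \right)}\right) + \left(-25 + 8\right) 39 = \left(659 - \left(247 + \left(-52 + 29\right)^{2} - 68 \left(-52 + 29\right)\right)\right) + \left(-25 + 8\right) 39 = \left(659 - 2340\right) - 663 = -1681 - 663 = -2344$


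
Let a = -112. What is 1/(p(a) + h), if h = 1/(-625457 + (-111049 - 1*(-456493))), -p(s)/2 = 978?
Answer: -280013/547705429 ≈ -0.00051125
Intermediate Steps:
p(s) = -1956 (p(s) = -2*978 = -1956)
h = -1/280013 (h = 1/(-625457 + (-111049 + 456493)) = 1/(-625457 + 345444) = 1/(-280013) = -1/280013 ≈ -3.5713e-6)
1/(p(a) + h) = 1/(-1956 - 1/280013) = 1/(-547705429/280013) = -280013/547705429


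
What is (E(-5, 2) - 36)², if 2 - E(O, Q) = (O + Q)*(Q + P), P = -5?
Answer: 1849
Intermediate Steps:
E(O, Q) = 2 - (-5 + Q)*(O + Q) (E(O, Q) = 2 - (O + Q)*(Q - 5) = 2 - (O + Q)*(-5 + Q) = 2 - (-5 + Q)*(O + Q))
(E(-5, 2) - 36)² = ((2 - 1*2² + 5*(-5) + 5*2 - 1*(-5)*2) - 36)² = ((2 - 1*4 - 25 + 10 + 10) - 36)² = ((2 - 4 - 25 + 10 + 10) - 36)² = (-7 - 36)² = (-43)² = 1849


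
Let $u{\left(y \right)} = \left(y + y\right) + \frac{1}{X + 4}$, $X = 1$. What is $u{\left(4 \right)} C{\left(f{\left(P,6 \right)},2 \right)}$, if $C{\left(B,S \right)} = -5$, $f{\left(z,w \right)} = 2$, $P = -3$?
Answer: $-41$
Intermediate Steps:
$u{\left(y \right)} = \frac{1}{5} + 2 y$ ($u{\left(y \right)} = \left(y + y\right) + \frac{1}{1 + 4} = 2 y + \frac{1}{5} = \frac{1}{5} + 2 y$)
$u{\left(4 \right)} C{\left(f{\left(P,6 \right)},2 \right)} = \left(\frac{1}{5} + 2 \cdot 4\right) \left(-5\right) = \left(\frac{1}{5} + 8\right) \left(-5\right) = \frac{41}{5} \left(-5\right) = -41$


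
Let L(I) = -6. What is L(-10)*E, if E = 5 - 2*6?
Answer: 42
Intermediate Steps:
E = -7 (E = 5 - 12 = -7)
L(-10)*E = -6*(-7) = 42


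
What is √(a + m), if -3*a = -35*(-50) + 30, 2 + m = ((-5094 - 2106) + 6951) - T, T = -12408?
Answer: √104073/3 ≈ 107.53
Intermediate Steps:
m = 12157 (m = -2 + (((-5094 - 2106) + 6951) - 1*(-12408)) = -2 + ((-7200 + 6951) + 12408) = -2 + (-249 + 12408) = -2 + 12159 = 12157)
a = -1780/3 (a = -(-35*(-50) + 30)/3 = -(1750 + 30)/3 = -⅓*1780 = -1780/3 ≈ -593.33)
√(a + m) = √(-1780/3 + 12157) = √(34691/3) = √104073/3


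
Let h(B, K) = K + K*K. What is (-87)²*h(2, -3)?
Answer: 45414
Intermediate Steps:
h(B, K) = K + K²
(-87)²*h(2, -3) = (-87)²*(-3*(1 - 3)) = 7569*(-3*(-2)) = 7569*6 = 45414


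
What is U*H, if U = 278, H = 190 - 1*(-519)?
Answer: 197102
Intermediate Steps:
H = 709 (H = 190 + 519 = 709)
U*H = 278*709 = 197102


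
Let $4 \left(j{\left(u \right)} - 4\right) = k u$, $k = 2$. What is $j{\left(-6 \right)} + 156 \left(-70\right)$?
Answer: $-10919$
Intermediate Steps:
$j{\left(u \right)} = 4 + \frac{u}{2}$ ($j{\left(u \right)} = 4 + \frac{2 u}{4} = 4 + \frac{u}{2}$)
$j{\left(-6 \right)} + 156 \left(-70\right) = \left(4 + \frac{1}{2} \left(-6\right)\right) + 156 \left(-70\right) = \left(4 - 3\right) - 10920 = 1 - 10920 = -10919$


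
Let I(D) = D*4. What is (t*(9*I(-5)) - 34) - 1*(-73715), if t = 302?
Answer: 19321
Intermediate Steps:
I(D) = 4*D
(t*(9*I(-5)) - 34) - 1*(-73715) = (302*(9*(4*(-5))) - 34) - 1*(-73715) = (302*(9*(-20)) - 34) + 73715 = (302*(-180) - 34) + 73715 = (-54360 - 34) + 73715 = -54394 + 73715 = 19321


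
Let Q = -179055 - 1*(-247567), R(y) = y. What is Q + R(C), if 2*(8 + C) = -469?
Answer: 136539/2 ≈ 68270.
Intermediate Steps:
C = -485/2 (C = -8 + (½)*(-469) = -8 - 469/2 = -485/2 ≈ -242.50)
Q = 68512 (Q = -179055 + 247567 = 68512)
Q + R(C) = 68512 - 485/2 = 136539/2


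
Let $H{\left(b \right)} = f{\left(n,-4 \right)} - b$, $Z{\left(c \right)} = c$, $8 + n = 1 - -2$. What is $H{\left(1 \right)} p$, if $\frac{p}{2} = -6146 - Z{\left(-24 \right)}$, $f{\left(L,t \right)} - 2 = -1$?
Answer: $0$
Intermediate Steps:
$n = -5$ ($n = -8 + \left(1 - -2\right) = -8 + \left(1 + 2\right) = -8 + 3 = -5$)
$f{\left(L,t \right)} = 1$ ($f{\left(L,t \right)} = 2 - 1 = 1$)
$H{\left(b \right)} = 1 - b$
$p = -12244$ ($p = 2 \left(-6146 - -24\right) = 2 \left(-6146 + 24\right) = 2 \left(-6122\right) = -12244$)
$H{\left(1 \right)} p = \left(1 - 1\right) \left(-12244\right) = 0 \left(-12244\right) = 0$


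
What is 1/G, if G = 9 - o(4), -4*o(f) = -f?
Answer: 1/8 ≈ 0.12500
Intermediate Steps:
o(f) = f/4 (o(f) = -(-1)*f/4 = f/4)
G = 8 (G = 9 - 4/4 = 9 - 1*1 = 9 - 1 = 8)
1/G = 1/8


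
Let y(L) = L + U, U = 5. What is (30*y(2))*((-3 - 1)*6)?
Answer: -5040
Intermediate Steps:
y(L) = 5 + L (y(L) = L + 5 = 5 + L)
(30*y(2))*((-3 - 1)*6) = (30*(5 + 2))*((-3 - 1)*6) = (30*7)*(-4*6) = 210*(-24) = -5040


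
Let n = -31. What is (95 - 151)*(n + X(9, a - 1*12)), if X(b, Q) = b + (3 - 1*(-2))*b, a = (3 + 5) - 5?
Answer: -1288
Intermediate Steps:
a = 3 (a = 8 - 5 = 3)
X(b, Q) = 6*b (X(b, Q) = b + (3 + 2)*b = b + 5*b = 6*b)
(95 - 151)*(n + X(9, a - 1*12)) = (95 - 151)*(-31 + 6*9) = -56*(-31 + 54) = -56*23 = -1288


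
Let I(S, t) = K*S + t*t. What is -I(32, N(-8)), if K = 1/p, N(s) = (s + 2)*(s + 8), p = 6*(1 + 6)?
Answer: -16/21 ≈ -0.76190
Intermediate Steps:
p = 42 (p = 6*7 = 42)
N(s) = (2 + s)*(8 + s)
K = 1/42 ≈ 0.023810
I(S, t) = t**2 + S/42 (I(S, t) = S/42 + t*t = S/42 + t**2 = t**2 + S/42)
-I(32, N(-8)) = -((16 + (-8)**2 + 10*(-8))**2 + (1/42)*32) = -((16 + 64 - 80)**2 + 16/21) = -(0**2 + 16/21) = -(0 + 16/21) = -1*16/21 = -16/21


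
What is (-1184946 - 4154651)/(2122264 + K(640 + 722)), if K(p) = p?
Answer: -5339597/2123626 ≈ -2.5144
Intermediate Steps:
(-1184946 - 4154651)/(2122264 + K(640 + 722)) = (-1184946 - 4154651)/(2122264 + (640 + 722)) = -5339597/(2122264 + 1362) = -5339597/2123626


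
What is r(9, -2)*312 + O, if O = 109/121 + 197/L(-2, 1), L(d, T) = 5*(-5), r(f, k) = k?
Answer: -1908712/3025 ≈ -630.98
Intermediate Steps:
L(d, T) = -25
O = -21112/3025 (O = 109/121 + 197/(-25) = 109*(1/121) + 197*(-1/25) = 109/121 - 197/25 = -21112/3025 ≈ -6.9792)
r(9, -2)*312 + O = -2*312 - 21112/3025 = -624 - 21112/3025 = -1908712/3025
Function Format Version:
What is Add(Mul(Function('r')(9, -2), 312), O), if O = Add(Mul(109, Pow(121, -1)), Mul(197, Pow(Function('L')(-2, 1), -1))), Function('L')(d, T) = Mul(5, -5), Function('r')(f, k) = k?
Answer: Rational(-1908712, 3025) ≈ -630.98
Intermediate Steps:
Function('L')(d, T) = -25
O = Rational(-21112, 3025) (O = Add(Mul(109, Pow(121, -1)), Mul(197, Pow(-25, -1))) = Add(Mul(109, Rational(1, 121)), Mul(197, Rational(-1, 25))) = Add(Rational(109, 121), Rational(-197, 25)) = Rational(-21112, 3025) ≈ -6.9792)
Add(Mul(Function('r')(9, -2), 312), O) = Add(Mul(-2, 312), Rational(-21112, 3025)) = Add(-624, Rational(-21112, 3025)) = Rational(-1908712, 3025)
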